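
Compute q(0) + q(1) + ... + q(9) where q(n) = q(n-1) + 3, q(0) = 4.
Computing the sequence terms: 4, 7, 10, 13, 16, 19, 22, 25, 28, 31
Adding these values together:

175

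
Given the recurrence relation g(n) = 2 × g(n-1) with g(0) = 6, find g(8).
Computing step by step:
g(0) = 6
g(1) = 2 × 6 = 12
g(2) = 2 × 12 = 24
g(3) = 2 × 24 = 48
g(4) = 2 × 48 = 96
g(5) = 2 × 96 = 192
g(6) = 2 × 192 = 384
g(7) = 2 × 384 = 768
g(8) = 2 × 768 = 1536

1536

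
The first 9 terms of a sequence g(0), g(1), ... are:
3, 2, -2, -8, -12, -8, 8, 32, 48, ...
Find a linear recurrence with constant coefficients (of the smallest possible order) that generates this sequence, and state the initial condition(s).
Look for the lowest-order linear relation among consecutive terms.
Observation: g(n) - 2·g(n-1) - (-2)·g(n-2) = 0 holds for the shown terms, and no order-1 relation g(n) = α·g(n-1) + β fits.
Check at n=3: 2·-2 + (-2)·2 = -8. ✓

g(n) = 2g(n-1) - 2g(n-2), g(0) = 3, g(1) = 2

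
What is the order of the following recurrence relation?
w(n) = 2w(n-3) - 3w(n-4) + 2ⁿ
The order is the largest lag k for which w(n-k) appears. Here the deepest term is w(n-4) (the 2ⁿ term is non-homogeneous and does not affect the order), so the order is 4.

Order 4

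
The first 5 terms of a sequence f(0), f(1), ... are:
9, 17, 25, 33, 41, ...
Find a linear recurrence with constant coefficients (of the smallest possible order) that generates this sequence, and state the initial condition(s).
Look for the lowest-order linear relation among consecutive terms.
Observation: consecutive differences are constant (= 8).
Check at n=2: 1·17 + 8 = 25. ✓

f(n) = f(n-1) + 8, f(0) = 9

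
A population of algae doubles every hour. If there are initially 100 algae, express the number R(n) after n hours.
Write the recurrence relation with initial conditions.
Each hour multiplies the count by 2, so the count after n hours depends only on the count after n-1 hours: R(n) = 2 × R(n-1). The starting count gives R(0) = 100.
Unrolling n times gives the closed form R(n) = 100 × 2ⁿ.

R(n) = 2 × R(n-1), R(0) = 100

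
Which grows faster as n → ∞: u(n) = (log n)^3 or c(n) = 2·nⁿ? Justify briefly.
Comparing growth rates:
Growth-rate hierarchy: log n ≺ any polynomial ≺ any exponential cⁿ (c>1) ≺ n! ≺ nⁿ.
super-exponential nⁿ dominates polylogarithmic (log n)^3 asymptotically.

c(n) grows faster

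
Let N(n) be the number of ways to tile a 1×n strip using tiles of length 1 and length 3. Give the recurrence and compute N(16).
Condition on the last tile: it has length 1 (leaving a 1×(n-1) strip) or length 3 (leaving a 1×(n-3) strip), so N(n) = N(n-1) + N(n-3) (order-3 linear recurrence).
For 0 ≤ i < 3 only unit tiles fit, so N(i) = 1.
Iterating the recurrence: N(3) = 2, N(4) = 3, N(5) = 4, N(6) = 6, N(7) = 9, N(8) = 13, N(9) = 19, N(10) = 28, N(11) = 41, N(12) = 60, N(13) = 88, N(14) = 129, N(15) = 189, N(16) = 277.

N(n) = N(n-1) + N(n-3), with N(i) = 1 for 0 ≤ i < 3; N(16) = 277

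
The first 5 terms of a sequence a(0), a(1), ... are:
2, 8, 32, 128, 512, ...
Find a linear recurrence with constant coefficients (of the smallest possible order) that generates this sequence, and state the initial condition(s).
Look for the lowest-order linear relation among consecutive terms.
Observation: each term is 4× the previous.
Check at n=2: 4·8 = 32. ✓

a(n) = 4 × a(n-1), a(0) = 2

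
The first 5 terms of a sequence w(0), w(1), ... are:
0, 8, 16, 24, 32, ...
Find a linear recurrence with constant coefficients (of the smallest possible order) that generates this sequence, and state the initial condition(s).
Look for the lowest-order linear relation among consecutive terms.
Observation: consecutive differences are constant (= 8).
Check at n=2: 1·8 + 8 = 16. ✓

w(n) = w(n-1) + 8, w(0) = 0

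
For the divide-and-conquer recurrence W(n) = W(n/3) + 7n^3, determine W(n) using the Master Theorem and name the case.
Master Theorem template: W(n) = a·W(n/b) + f(n).
Here: a=1, b=3, f(n)=7n^3
Compute log_b(a) = log_3(1) = 0.
f(n) = 7n^3 = Ω(n^(0+ε)) with ε = 3, and the regularity condition holds (a·f(n/b) = (a/b^3)·f(n) with a/b^3 = 3^-3 < 1). Case 3: W(n) = Θ(f(n)) = Θ(n^3).

Case 3: W(n) = Θ(n^3)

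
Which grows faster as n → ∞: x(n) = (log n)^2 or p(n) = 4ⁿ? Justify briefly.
Comparing growth rates:
Growth-rate hierarchy: log n ≺ any polynomial ≺ any exponential cⁿ (c>1) ≺ n! ≺ nⁿ.
exponential base 4 dominates polylogarithmic (log n)^2 asymptotically.

p(n) grows faster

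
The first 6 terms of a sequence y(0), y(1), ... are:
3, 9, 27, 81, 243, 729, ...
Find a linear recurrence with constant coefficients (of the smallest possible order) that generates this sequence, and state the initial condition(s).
Look for the lowest-order linear relation among consecutive terms.
Observation: each term is 3× the previous.
Check at n=2: 3·9 = 27. ✓

y(n) = 3 × y(n-1), y(0) = 3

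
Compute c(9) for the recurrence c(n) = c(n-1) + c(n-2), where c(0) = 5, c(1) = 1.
Computing the sequence terms:
5, 1, 6, 7, 13, 20, 33, 53, 86, 139

139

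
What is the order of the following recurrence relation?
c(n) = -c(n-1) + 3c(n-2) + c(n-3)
The order is the largest lag k for which c(n-k) appears. Here the deepest term is c(n-3), so the order is 3.

Order 3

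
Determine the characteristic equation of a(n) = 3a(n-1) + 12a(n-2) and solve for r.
Substitute a(n) = rⁿ and divide through by rⁿ⁻²: r² - 3r - 12 = 0
Discriminant: 3² + 4·12 = 57, not a perfect square, so by the quadratic formula r = (3 ± √57)/2.
General solution: a(n) = A·r₁ⁿ + B·r₂ⁿ where r₁,r₂ = (3 ± √57)/2

Characteristic: r² - 3r - 12 = 0, Roots: r = (3 ± √57)/2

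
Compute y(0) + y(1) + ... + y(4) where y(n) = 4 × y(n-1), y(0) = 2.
Computing the sequence terms: 2, 8, 32, 128, 512
Adding these values together:

682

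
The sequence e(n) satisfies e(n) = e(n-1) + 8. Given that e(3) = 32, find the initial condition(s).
e(3) = e(0) + 3·8, so e(0) = 32 - 24 = 8.

e(0) = 8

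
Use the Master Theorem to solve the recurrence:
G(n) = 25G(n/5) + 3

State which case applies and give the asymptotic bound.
Master Theorem template: G(n) = a·G(n/b) + f(n).
Here: a=25, b=5, f(n)=3
Compute log_b(a) = log_5(25) = 2.
f(n) = 3 = O(n^(2-ε)) with ε = 2. Case 1: G(n) = Θ(n^log_b(a)) = Θ(n^2).

Case 1: G(n) = Θ(n^2)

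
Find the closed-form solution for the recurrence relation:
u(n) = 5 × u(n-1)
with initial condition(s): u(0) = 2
Recurrence: u(n) = 5 × u(n-1), initial: u(0) = 2.
Each term is 5 times the previous, so this is geometric with ratio 5. After n steps: u(n) = u(0)·5ⁿ = 2·5ⁿ.

u(n) = 2·5ⁿ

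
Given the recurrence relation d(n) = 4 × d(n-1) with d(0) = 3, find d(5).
Computing step by step:
d(0) = 3
d(1) = 4 × 3 = 12
d(2) = 4 × 12 = 48
d(3) = 4 × 48 = 192
d(4) = 4 × 192 = 768
d(5) = 4 × 768 = 3072

3072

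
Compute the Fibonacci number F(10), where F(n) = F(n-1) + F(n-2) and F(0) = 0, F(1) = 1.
Computing the sequence terms:
0, 1, 1, 2, 3, 5, 8, 13, 21, 34, 55

55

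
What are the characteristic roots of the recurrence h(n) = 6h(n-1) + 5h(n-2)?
Substitute h(n) = rⁿ and divide through by rⁿ⁻²: r² - 6r - 5 = 0
Discriminant: 6² + 4·5 = 56, not a perfect square, so by the quadratic formula r = (6 ± √56)/2.
General solution: h(n) = A·r₁ⁿ + B·r₂ⁿ where r₁,r₂ = (6 ± √56)/2

Characteristic: r² - 6r - 5 = 0, Roots: r = (6 ± √56)/2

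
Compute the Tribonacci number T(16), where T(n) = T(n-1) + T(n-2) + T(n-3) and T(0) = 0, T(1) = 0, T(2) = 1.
Computing the sequence terms:
0, 0, 1, 1, 2, 4, 7, 13, 24, 44, 81, 149, 274, 504, 927, 1705, 3136

3136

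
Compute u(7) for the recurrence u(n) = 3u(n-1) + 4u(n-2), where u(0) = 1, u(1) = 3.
Computing the sequence terms:
1, 3, 13, 51, 205, 819, 3277, 13107

13107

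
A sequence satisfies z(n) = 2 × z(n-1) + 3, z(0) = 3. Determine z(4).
Computing step by step:
z(0) = 3
z(1) = 2 × 3 + 3 = 9
z(2) = 2 × 9 + 3 = 21
z(3) = 2 × 21 + 3 = 45
z(4) = 2 × 45 + 3 = 93

93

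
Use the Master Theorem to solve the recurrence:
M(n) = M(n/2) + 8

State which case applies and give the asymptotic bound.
Master Theorem template: M(n) = a·M(n/b) + f(n).
Here: a=1, b=2, f(n)=8
Compute log_b(a) = log_2(1) = 0.
f(n) = 8 = Θ(1). Case 2: M(n) = Θ(log n).

Case 2: M(n) = Θ(log n)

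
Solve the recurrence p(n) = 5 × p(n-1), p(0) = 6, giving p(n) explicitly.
Recurrence: p(n) = 5 × p(n-1), initial: p(0) = 6.
Each term is 5 times the previous, so this is geometric with ratio 5. After n steps: p(n) = p(0)·5ⁿ = 6·5ⁿ.

p(n) = 6·5ⁿ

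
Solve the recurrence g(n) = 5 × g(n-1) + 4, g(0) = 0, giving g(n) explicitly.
Recurrence: g(n) = 5 × g(n-1) + 4, initial: g(0) = 0.
Try g(n) = A·5ⁿ + C. Substituting: A·5ⁿ + C = 5(A·5ⁿ⁻¹ + C) + 4 = A·5ⁿ + 5C + 4, so C = 5C + 4, giving C = -1. Then g(0) = A - 1 = 0 gives A = 1.

g(n) = 5ⁿ - 1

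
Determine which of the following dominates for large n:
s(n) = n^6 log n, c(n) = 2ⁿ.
Comparing growth rates:
Growth-rate hierarchy: log n ≺ any polynomial ≺ any exponential cⁿ (c>1) ≺ n! ≺ nⁿ.
exponential base 2 dominates polynomial degree 6 (with log factor) asymptotically.

c(n) grows faster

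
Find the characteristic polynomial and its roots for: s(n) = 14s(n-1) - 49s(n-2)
Substitute s(n) = rⁿ and divide through by rⁿ⁻²: r² - 14r + 49 = 0
Factor: (r - 7)² = 0, so r = 7 (double root).
General solution: s(n) = (A + Bn)·7ⁿ

Characteristic: r² - 14r + 49 = 0, Roots: r = 7 (double root)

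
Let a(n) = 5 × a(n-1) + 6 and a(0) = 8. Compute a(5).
Computing step by step:
a(0) = 8
a(1) = 5 × 8 + 6 = 46
a(2) = 5 × 46 + 6 = 236
a(3) = 5 × 236 + 6 = 1186
a(4) = 5 × 1186 + 6 = 5936
a(5) = 5 × 5936 + 6 = 29686

29686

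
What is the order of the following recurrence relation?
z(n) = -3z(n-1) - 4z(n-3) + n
The order is the largest lag k for which z(n-k) appears. Here the deepest term is z(n-3) (the n term is non-homogeneous and does not affect the order), so the order is 3.

Order 3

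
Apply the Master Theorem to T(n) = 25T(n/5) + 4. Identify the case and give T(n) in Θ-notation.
Master Theorem template: T(n) = a·T(n/b) + f(n).
Here: a=25, b=5, f(n)=4
Compute log_b(a) = log_5(25) = 2.
f(n) = 4 = O(n^(2-ε)) with ε = 2. Case 1: T(n) = Θ(n^log_b(a)) = Θ(n^2).

Case 1: T(n) = Θ(n^2)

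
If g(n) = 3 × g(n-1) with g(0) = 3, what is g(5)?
Computing step by step:
g(0) = 3
g(1) = 3 × 3 = 9
g(2) = 3 × 9 = 27
g(3) = 3 × 27 = 81
g(4) = 3 × 81 = 243
g(5) = 3 × 243 = 729

729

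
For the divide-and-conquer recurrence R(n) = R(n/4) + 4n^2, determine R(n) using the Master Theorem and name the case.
Master Theorem template: R(n) = a·R(n/b) + f(n).
Here: a=1, b=4, f(n)=4n^2
Compute log_b(a) = log_4(1) = 0.
f(n) = 4n^2 = Ω(n^(0+ε)) with ε = 2, and the regularity condition holds (a·f(n/b) = (a/b^2)·f(n) with a/b^2 = 4^-2 < 1). Case 3: R(n) = Θ(f(n)) = Θ(n^2).

Case 3: R(n) = Θ(n^2)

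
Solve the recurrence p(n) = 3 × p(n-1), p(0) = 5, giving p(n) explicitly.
Recurrence: p(n) = 3 × p(n-1), initial: p(0) = 5.
Each term is 3 times the previous, so this is geometric with ratio 3. After n steps: p(n) = p(0)·3ⁿ = 5·3ⁿ.

p(n) = 5·3ⁿ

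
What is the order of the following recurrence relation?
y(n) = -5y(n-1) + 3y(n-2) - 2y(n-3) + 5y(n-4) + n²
The order is the largest lag k for which y(n-k) appears. Here the deepest term is y(n-4) (the n² term is non-homogeneous and does not affect the order), so the order is 4.

Order 4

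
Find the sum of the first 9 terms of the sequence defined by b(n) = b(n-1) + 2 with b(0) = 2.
Computing the sequence terms: 2, 4, 6, 8, 10, 12, 14, 16, 18
Adding these values together:

90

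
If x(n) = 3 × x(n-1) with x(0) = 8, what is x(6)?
Computing step by step:
x(0) = 8
x(1) = 3 × 8 = 24
x(2) = 3 × 24 = 72
x(3) = 3 × 72 = 216
x(4) = 3 × 216 = 648
x(5) = 3 × 648 = 1944
x(6) = 3 × 1944 = 5832

5832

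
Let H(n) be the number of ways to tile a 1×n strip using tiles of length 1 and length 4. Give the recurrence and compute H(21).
Condition on the last tile: it has length 1 (leaving a 1×(n-1) strip) or length 4 (leaving a 1×(n-4) strip), so H(n) = H(n-1) + H(n-4) (order-4 linear recurrence).
For 0 ≤ i < 4 only unit tiles fit, so H(i) = 1.
Iterating the recurrence: H(4) = 2, H(5) = 3, H(6) = 4, H(7) = 5, H(8) = 7, H(9) = 10, H(10) = 14, H(11) = 19, H(12) = 26, H(13) = 36, H(14) = 50, H(15) = 69, H(16) = 95, H(17) = 131, H(18) = 181, H(19) = 250, H(20) = 345, H(21) = 476.

H(n) = H(n-1) + H(n-4), with H(i) = 1 for 0 ≤ i < 4; H(21) = 476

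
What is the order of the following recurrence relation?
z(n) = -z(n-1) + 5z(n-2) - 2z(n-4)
The order is the largest lag k for which z(n-k) appears. Here the deepest term is z(n-4), so the order is 4.

Order 4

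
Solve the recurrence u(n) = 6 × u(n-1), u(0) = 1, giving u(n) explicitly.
Recurrence: u(n) = 6 × u(n-1), initial: u(0) = 1.
Each term is 6 times the previous, so this is geometric with ratio 6. After n steps: u(n) = u(0)·6ⁿ = 6ⁿ.

u(n) = 6ⁿ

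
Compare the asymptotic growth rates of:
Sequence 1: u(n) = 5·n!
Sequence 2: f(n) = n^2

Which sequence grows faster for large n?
Comparing growth rates:
Growth-rate hierarchy: log n ≺ any polynomial ≺ any exponential cⁿ (c>1) ≺ n! ≺ nⁿ.
factorial dominates polynomial degree 2 asymptotically.

u(n) grows faster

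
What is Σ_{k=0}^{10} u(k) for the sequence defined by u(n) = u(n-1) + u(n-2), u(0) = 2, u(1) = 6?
Computing the sequence terms: 2, 6, 8, 14, 22, 36, 58, 94, 152, 246, 398
Adding these values together:

1036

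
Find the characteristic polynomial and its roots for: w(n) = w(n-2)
Substitute w(n) = rⁿ and divide through by rⁿ⁻²: r² - 1 = 0
Factor: (r - 1)(r + 1) = 0, so r = 1, -1.
General solution: w(n) = A·1ⁿ + B·(-1)ⁿ

Characteristic: r² - 1 = 0, Roots: r = 1, -1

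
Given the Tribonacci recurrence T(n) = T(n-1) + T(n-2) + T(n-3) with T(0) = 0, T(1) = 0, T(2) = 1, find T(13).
Computing the sequence terms:
0, 0, 1, 1, 2, 4, 7, 13, 24, 44, 81, 149, 274, 504

504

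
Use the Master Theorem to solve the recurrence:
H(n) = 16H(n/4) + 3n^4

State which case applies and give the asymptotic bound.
Master Theorem template: H(n) = a·H(n/b) + f(n).
Here: a=16, b=4, f(n)=3n^4
Compute log_b(a) = log_4(16) = 2.
f(n) = 3n^4 = Ω(n^(2+ε)) with ε = 2, and the regularity condition holds (a·f(n/b) = (a/b^4)·f(n) with a/b^4 = 4^-2 < 1). Case 3: H(n) = Θ(f(n)) = Θ(n^4).

Case 3: H(n) = Θ(n^4)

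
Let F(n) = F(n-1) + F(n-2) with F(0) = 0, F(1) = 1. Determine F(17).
Computing the sequence terms:
0, 1, 1, 2, 3, 5, 8, 13, 21, 34, 55, 89, 144, 233, 377, 610, 987, 1597

1597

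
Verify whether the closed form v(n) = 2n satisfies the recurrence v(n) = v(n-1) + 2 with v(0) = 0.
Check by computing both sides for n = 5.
From the recurrence with v(0) = 0:
  v(0) = 0, v(1) = 2, v(2) = 4, v(3) = 6, v(4) = 8, v(5) = 10
  so the recurrence gives v(5) = 10.
From the proposed closed form v(n) = 2n:
  v(5) = 10.
Both sides give 10 at n = 5, and the initial condition(s) match, so the closed form is consistent.

Yes, the closed form is correct.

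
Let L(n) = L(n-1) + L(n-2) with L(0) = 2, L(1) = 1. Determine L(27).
Computing the sequence terms:
2, 1, 3, 4, 7, 11, 18, 29, 47, 76, 123, 199, 322, 521, 843, 1364, 2207, 3571, 5778, 9349, 15127, 24476, 39603, 64079, 103682, 167761, 271443, 439204

439204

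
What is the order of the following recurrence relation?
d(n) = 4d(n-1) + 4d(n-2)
The order is the largest lag k for which d(n-k) appears. Here the deepest term is d(n-2), so the order is 2.

Order 2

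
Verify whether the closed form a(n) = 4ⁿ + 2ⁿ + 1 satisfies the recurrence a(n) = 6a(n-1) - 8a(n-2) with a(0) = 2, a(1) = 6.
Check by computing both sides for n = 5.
From the recurrence with a(0) = 2, a(1) = 6:
  a(0) = 2, a(1) = 6, a(2) = 20, a(3) = 72, a(4) = 272, a(5) = 1056
  so the recurrence gives a(5) = 1056.
From the proposed closed form a(n) = 4ⁿ + 2ⁿ + 1:
  a(5) = 1057.
The recurrence gives 1056 but the closed form gives 1057, so the closed form does not satisfy the recurrence.

No, the closed form is incorrect.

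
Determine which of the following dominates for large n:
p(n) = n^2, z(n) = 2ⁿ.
Comparing growth rates:
Growth-rate hierarchy: log n ≺ any polynomial ≺ any exponential cⁿ (c>1) ≺ n! ≺ nⁿ.
exponential base 2 dominates polynomial degree 2 asymptotically.

z(n) grows faster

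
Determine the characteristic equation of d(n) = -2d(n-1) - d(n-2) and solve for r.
Substitute d(n) = rⁿ and divide through by rⁿ⁻²: r² + 2r + 1 = 0
Factor: (r + 1)² = 0, so r = -1 (double root).
General solution: d(n) = (A + Bn)·(-1)ⁿ

Characteristic: r² + 2r + 1 = 0, Roots: r = -1 (double root)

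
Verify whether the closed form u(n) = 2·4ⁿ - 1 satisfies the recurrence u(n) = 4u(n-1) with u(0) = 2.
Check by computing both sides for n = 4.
From the recurrence with u(0) = 2:
  u(0) = 2, u(1) = 8, u(2) = 32, u(3) = 128, u(4) = 512
  so the recurrence gives u(4) = 512.
From the proposed closed form u(n) = 2·4ⁿ - 1:
  u(4) = 511.
The recurrence gives 512 but the closed form gives 511, so the closed form does not satisfy the recurrence.

No, the closed form is incorrect.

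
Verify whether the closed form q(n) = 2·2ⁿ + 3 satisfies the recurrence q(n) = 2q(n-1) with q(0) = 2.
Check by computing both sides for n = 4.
From the recurrence with q(0) = 2:
  q(0) = 2, q(1) = 4, q(2) = 8, q(3) = 16, q(4) = 32
  so the recurrence gives q(4) = 32.
From the proposed closed form q(n) = 2·2ⁿ + 3:
  q(4) = 35.
The recurrence gives 32 but the closed form gives 35, so the closed form does not satisfy the recurrence.

No, the closed form is incorrect.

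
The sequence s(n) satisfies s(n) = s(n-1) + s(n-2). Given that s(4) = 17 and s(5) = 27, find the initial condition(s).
Work backwards using s(k) = s(k+2) - s(k+1):
s(3) = s(5) - s(4) = 27 - 17 = 10
s(2) = s(4) - s(3) = 17 - 10 = 7
s(1) = s(3) - s(2) = 10 - 7 = 3
s(0) = s(2) - s(1) = 7 - 3 = 4

s(0) = 4, s(1) = 3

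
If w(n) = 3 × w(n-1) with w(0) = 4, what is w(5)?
Computing step by step:
w(0) = 4
w(1) = 3 × 4 = 12
w(2) = 3 × 12 = 36
w(3) = 3 × 36 = 108
w(4) = 3 × 108 = 324
w(5) = 3 × 324 = 972

972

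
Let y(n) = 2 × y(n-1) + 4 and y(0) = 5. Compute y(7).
Computing step by step:
y(0) = 5
y(1) = 2 × 5 + 4 = 14
y(2) = 2 × 14 + 4 = 32
y(3) = 2 × 32 + 4 = 68
y(4) = 2 × 68 + 4 = 140
y(5) = 2 × 140 + 4 = 284
y(6) = 2 × 284 + 4 = 572
y(7) = 2 × 572 + 4 = 1148

1148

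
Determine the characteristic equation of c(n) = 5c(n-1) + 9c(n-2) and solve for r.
Substitute c(n) = rⁿ and divide through by rⁿ⁻²: r² - 5r - 9 = 0
Discriminant: 5² + 4·9 = 61, not a perfect square, so by the quadratic formula r = (5 ± √61)/2.
General solution: c(n) = A·r₁ⁿ + B·r₂ⁿ where r₁,r₂ = (5 ± √61)/2

Characteristic: r² - 5r - 9 = 0, Roots: r = (5 ± √61)/2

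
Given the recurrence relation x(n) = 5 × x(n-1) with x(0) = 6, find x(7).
Computing step by step:
x(0) = 6
x(1) = 5 × 6 = 30
x(2) = 5 × 30 = 150
x(3) = 5 × 150 = 750
x(4) = 5 × 750 = 3750
x(5) = 5 × 3750 = 18750
x(6) = 5 × 18750 = 93750
x(7) = 5 × 93750 = 468750

468750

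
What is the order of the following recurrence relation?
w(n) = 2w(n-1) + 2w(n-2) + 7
The order is the largest lag k for which w(n-k) appears. Here the deepest term is w(n-2) (the 7 term is non-homogeneous and does not affect the order), so the order is 2.

Order 2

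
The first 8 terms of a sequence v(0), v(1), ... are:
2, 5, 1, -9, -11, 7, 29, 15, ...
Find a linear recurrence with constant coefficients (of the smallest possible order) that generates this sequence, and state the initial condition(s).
Look for the lowest-order linear relation among consecutive terms.
Observation: v(n) - 1·v(n-1) - (-2)·v(n-2) = 0 holds for the shown terms, and no order-1 relation v(n) = α·v(n-1) + β fits.
Check at n=3: 1·1 + (-2)·5 = -9. ✓

v(n) = v(n-1) - 2v(n-2), v(0) = 2, v(1) = 5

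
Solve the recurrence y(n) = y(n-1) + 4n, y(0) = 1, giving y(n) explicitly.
Recurrence: y(n) = y(n-1) + 4n, initial: y(0) = 1.
Telescoping: y(n) = y(0) + 4·Σᵢ₌₁ⁿ i = 1 + 4·n(n+1)/2.

y(n) = 4·n(n+1)/2 + 1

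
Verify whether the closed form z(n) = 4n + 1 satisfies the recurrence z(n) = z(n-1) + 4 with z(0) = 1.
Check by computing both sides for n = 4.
From the recurrence with z(0) = 1:
  z(0) = 1, z(1) = 5, z(2) = 9, z(3) = 13, z(4) = 17
  so the recurrence gives z(4) = 17.
From the proposed closed form z(n) = 4n + 1:
  z(4) = 17.
Both sides give 17 at n = 4, and the initial condition(s) match, so the closed form is consistent.

Yes, the closed form is correct.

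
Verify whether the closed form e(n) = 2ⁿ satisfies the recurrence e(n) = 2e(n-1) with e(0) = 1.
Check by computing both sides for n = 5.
From the recurrence with e(0) = 1:
  e(0) = 1, e(1) = 2, e(2) = 4, e(3) = 8, e(4) = 16, e(5) = 32
  so the recurrence gives e(5) = 32.
From the proposed closed form e(n) = 2ⁿ:
  e(5) = 32.
Both sides give 32 at n = 5, and the initial condition(s) match, so the closed form is consistent.

Yes, the closed form is correct.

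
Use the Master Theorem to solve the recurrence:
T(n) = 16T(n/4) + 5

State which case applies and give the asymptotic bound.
Master Theorem template: T(n) = a·T(n/b) + f(n).
Here: a=16, b=4, f(n)=5
Compute log_b(a) = log_4(16) = 2.
f(n) = 5 = O(n^(2-ε)) with ε = 2. Case 1: T(n) = Θ(n^log_b(a)) = Θ(n^2).

Case 1: T(n) = Θ(n^2)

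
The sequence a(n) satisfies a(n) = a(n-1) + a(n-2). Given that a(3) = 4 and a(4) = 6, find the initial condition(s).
Work backwards using a(k) = a(k+2) - a(k+1):
a(2) = a(4) - a(3) = 6 - 4 = 2
a(1) = a(3) - a(2) = 4 - 2 = 2
a(0) = a(2) - a(1) = 2 - 2 = 0

a(0) = 0, a(1) = 2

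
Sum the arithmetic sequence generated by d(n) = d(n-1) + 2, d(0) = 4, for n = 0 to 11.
Computing the sequence terms: 4, 6, 8, 10, 12, 14, 16, 18, 20, 22, 24, 26
Adding these values together:

180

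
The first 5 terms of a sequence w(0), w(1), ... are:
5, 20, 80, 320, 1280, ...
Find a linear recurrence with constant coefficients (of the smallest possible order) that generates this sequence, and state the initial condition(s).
Look for the lowest-order linear relation among consecutive terms.
Observation: each term is 4× the previous.
Check at n=2: 4·20 = 80. ✓

w(n) = 4 × w(n-1), w(0) = 5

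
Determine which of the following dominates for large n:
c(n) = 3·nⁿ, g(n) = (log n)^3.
Comparing growth rates:
Growth-rate hierarchy: log n ≺ any polynomial ≺ any exponential cⁿ (c>1) ≺ n! ≺ nⁿ.
super-exponential nⁿ dominates polylogarithmic (log n)^3 asymptotically.

c(n) grows faster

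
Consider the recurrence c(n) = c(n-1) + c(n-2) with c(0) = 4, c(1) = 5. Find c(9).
Computing the sequence terms:
4, 5, 9, 14, 23, 37, 60, 97, 157, 254

254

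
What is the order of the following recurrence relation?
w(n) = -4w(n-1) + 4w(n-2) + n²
The order is the largest lag k for which w(n-k) appears. Here the deepest term is w(n-2) (the n² term is non-homogeneous and does not affect the order), so the order is 2.

Order 2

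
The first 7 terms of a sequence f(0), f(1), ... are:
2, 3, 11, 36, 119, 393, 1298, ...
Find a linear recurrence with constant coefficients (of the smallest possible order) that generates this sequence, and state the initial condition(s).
Look for the lowest-order linear relation among consecutive terms.
Observation: f(n) - 3·f(n-1) - (1)·f(n-2) = 0 holds for the shown terms, and no order-1 relation f(n) = α·f(n-1) + β fits.
Check at n=3: 3·11 + (1)·3 = 36. ✓

f(n) = 3f(n-1) + f(n-2), f(0) = 2, f(1) = 3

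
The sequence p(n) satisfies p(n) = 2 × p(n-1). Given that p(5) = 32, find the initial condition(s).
In general p(n) = 2ⁿ · p(0). At n = 5: p(0) = p(5) / 2^5 = 32 / 32 = 1.

p(0) = 1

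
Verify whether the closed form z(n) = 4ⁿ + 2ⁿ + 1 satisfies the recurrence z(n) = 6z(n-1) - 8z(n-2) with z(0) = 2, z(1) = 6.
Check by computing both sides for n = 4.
From the recurrence with z(0) = 2, z(1) = 6:
  z(0) = 2, z(1) = 6, z(2) = 20, z(3) = 72, z(4) = 272
  so the recurrence gives z(4) = 272.
From the proposed closed form z(n) = 4ⁿ + 2ⁿ + 1:
  z(4) = 273.
The recurrence gives 272 but the closed form gives 273, so the closed form does not satisfy the recurrence.

No, the closed form is incorrect.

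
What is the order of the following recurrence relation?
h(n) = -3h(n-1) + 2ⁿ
The order is the largest lag k for which h(n-k) appears. Here the deepest term is h(n-1) (the 2ⁿ term is non-homogeneous and does not affect the order), so the order is 1.

Order 1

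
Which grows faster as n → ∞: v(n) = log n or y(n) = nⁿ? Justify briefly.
Comparing growth rates:
Growth-rate hierarchy: log n ≺ any polynomial ≺ any exponential cⁿ (c>1) ≺ n! ≺ nⁿ.
super-exponential nⁿ dominates logarithmic asymptotically.

y(n) grows faster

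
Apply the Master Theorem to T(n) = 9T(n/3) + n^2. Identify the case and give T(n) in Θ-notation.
Master Theorem template: T(n) = a·T(n/b) + f(n).
Here: a=9, b=3, f(n)=n^2
Compute log_b(a) = log_3(9) = 2.
f(n) = n^2 = Θ(n^2). Case 2: T(n) = Θ(n^2 log n).

Case 2: T(n) = Θ(n^2 log n)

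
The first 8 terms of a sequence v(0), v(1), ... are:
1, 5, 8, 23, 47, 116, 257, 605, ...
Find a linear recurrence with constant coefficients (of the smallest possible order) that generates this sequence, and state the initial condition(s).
Look for the lowest-order linear relation among consecutive terms.
Observation: v(n) - 1·v(n-1) - (3)·v(n-2) = 0 holds for the shown terms, and no order-1 relation v(n) = α·v(n-1) + β fits.
Check at n=3: 1·8 + (3)·5 = 23. ✓

v(n) = v(n-1) + 3v(n-2), v(0) = 1, v(1) = 5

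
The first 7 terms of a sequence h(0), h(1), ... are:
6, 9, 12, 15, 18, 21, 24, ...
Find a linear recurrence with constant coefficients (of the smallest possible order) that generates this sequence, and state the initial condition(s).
Look for the lowest-order linear relation among consecutive terms.
Observation: consecutive differences are constant (= 3).
Check at n=2: 1·9 + 3 = 12. ✓

h(n) = h(n-1) + 3, h(0) = 6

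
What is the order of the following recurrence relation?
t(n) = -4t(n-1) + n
The order is the largest lag k for which t(n-k) appears. Here the deepest term is t(n-1) (the n term is non-homogeneous and does not affect the order), so the order is 1.

Order 1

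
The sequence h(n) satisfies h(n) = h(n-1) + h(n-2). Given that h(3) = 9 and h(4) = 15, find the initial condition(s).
Work backwards using h(k) = h(k+2) - h(k+1):
h(2) = h(4) - h(3) = 15 - 9 = 6
h(1) = h(3) - h(2) = 9 - 6 = 3
h(0) = h(2) - h(1) = 6 - 3 = 3

h(0) = 3, h(1) = 3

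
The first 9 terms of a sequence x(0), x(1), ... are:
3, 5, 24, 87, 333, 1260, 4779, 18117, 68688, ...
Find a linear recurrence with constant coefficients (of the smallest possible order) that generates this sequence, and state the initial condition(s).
Look for the lowest-order linear relation among consecutive terms.
Observation: x(n) - 3·x(n-1) - (3)·x(n-2) = 0 holds for the shown terms, and no order-1 relation x(n) = α·x(n-1) + β fits.
Check at n=3: 3·24 + (3)·5 = 87. ✓

x(n) = 3x(n-1) + 3x(n-2), x(0) = 3, x(1) = 5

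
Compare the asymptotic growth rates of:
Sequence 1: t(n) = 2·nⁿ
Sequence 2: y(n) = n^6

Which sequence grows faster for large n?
Comparing growth rates:
Growth-rate hierarchy: log n ≺ any polynomial ≺ any exponential cⁿ (c>1) ≺ n! ≺ nⁿ.
super-exponential nⁿ dominates polynomial degree 6 asymptotically.

t(n) grows faster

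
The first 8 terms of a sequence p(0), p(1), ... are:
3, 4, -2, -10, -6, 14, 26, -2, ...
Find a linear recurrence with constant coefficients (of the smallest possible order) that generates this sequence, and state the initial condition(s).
Look for the lowest-order linear relation among consecutive terms.
Observation: p(n) - 1·p(n-1) - (-2)·p(n-2) = 0 holds for the shown terms, and no order-1 relation p(n) = α·p(n-1) + β fits.
Check at n=3: 1·-2 + (-2)·4 = -10. ✓

p(n) = p(n-1) - 2p(n-2), p(0) = 3, p(1) = 4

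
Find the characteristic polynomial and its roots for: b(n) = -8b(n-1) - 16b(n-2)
Substitute b(n) = rⁿ and divide through by rⁿ⁻²: r² + 8r + 16 = 0
Factor: (r + 4)² = 0, so r = -4 (double root).
General solution: b(n) = (A + Bn)·(-4)ⁿ

Characteristic: r² + 8r + 16 = 0, Roots: r = -4 (double root)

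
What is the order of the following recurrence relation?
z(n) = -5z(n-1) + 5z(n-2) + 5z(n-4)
The order is the largest lag k for which z(n-k) appears. Here the deepest term is z(n-4), so the order is 4.

Order 4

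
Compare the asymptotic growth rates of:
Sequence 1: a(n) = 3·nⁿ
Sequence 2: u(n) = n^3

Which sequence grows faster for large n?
Comparing growth rates:
Growth-rate hierarchy: log n ≺ any polynomial ≺ any exponential cⁿ (c>1) ≺ n! ≺ nⁿ.
super-exponential nⁿ dominates polynomial degree 3 asymptotically.

a(n) grows faster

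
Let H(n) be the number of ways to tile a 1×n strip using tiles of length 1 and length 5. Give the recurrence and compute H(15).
Condition on the last tile: it has length 1 (leaving a 1×(n-1) strip) or length 5 (leaving a 1×(n-5) strip), so H(n) = H(n-1) + H(n-5) (order-5 linear recurrence).
For 0 ≤ i < 5 only unit tiles fit, so H(i) = 1.
Iterating the recurrence: H(5) = 2, H(6) = 3, H(7) = 4, H(8) = 5, H(9) = 6, H(10) = 8, H(11) = 11, H(12) = 15, H(13) = 20, H(14) = 26, H(15) = 34.

H(n) = H(n-1) + H(n-5), with H(i) = 1 for 0 ≤ i < 5; H(15) = 34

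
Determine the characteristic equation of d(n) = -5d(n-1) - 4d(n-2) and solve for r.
Substitute d(n) = rⁿ and divide through by rⁿ⁻²: r² + 5r + 4 = 0
Factor: (r + 1)(r + 4) = 0, so r = -1, -4.
General solution: d(n) = A·(-1)ⁿ + B·(-4)ⁿ

Characteristic: r² + 5r + 4 = 0, Roots: r = -1, -4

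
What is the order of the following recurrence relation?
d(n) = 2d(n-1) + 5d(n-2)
The order is the largest lag k for which d(n-k) appears. Here the deepest term is d(n-2), so the order is 2.

Order 2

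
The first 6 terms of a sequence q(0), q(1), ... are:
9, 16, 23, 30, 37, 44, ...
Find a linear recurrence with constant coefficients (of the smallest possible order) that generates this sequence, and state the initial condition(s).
Look for the lowest-order linear relation among consecutive terms.
Observation: consecutive differences are constant (= 7).
Check at n=2: 1·16 + 7 = 23. ✓

q(n) = q(n-1) + 7, q(0) = 9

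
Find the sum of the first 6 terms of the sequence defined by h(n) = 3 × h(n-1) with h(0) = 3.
Computing the sequence terms: 3, 9, 27, 81, 243, 729
Adding these values together:

1092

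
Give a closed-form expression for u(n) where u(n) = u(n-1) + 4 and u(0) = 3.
Recurrence: u(n) = u(n-1) + 4, initial: u(0) = 3.
Each step adds 4, so u(n) = u(0) + 4n = 4n + 3.

u(n) = 4n + 3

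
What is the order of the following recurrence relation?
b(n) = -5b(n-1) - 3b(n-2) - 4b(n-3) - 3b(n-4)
The order is the largest lag k for which b(n-k) appears. Here the deepest term is b(n-4), so the order is 4.

Order 4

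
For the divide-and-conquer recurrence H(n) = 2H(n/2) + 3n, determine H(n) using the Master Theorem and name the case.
Master Theorem template: H(n) = a·H(n/b) + f(n).
Here: a=2, b=2, f(n)=3n
Compute log_b(a) = log_2(2) = 1.
f(n) = 3n = Θ(n). Case 2: H(n) = Θ(n log n).

Case 2: H(n) = Θ(n log n)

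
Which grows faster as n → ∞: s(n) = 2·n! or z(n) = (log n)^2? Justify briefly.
Comparing growth rates:
Growth-rate hierarchy: log n ≺ any polynomial ≺ any exponential cⁿ (c>1) ≺ n! ≺ nⁿ.
factorial dominates polylogarithmic (log n)^2 asymptotically.

s(n) grows faster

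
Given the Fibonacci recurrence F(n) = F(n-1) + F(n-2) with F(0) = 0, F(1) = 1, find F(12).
Computing the sequence terms:
0, 1, 1, 2, 3, 5, 8, 13, 21, 34, 55, 89, 144

144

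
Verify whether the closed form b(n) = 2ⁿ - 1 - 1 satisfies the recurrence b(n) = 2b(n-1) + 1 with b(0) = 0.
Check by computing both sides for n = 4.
From the recurrence with b(0) = 0:
  b(0) = 0, b(1) = 1, b(2) = 3, b(3) = 7, b(4) = 15
  so the recurrence gives b(4) = 15.
From the proposed closed form b(n) = 2ⁿ - 1 - 1:
  b(4) = 14.
The recurrence gives 15 but the closed form gives 14, so the closed form does not satisfy the recurrence.

No, the closed form is incorrect.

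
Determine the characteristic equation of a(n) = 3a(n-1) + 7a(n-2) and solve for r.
Substitute a(n) = rⁿ and divide through by rⁿ⁻²: r² - 3r - 7 = 0
Discriminant: 3² + 4·7 = 37, not a perfect square, so by the quadratic formula r = (3 ± √37)/2.
General solution: a(n) = A·r₁ⁿ + B·r₂ⁿ where r₁,r₂ = (3 ± √37)/2

Characteristic: r² - 3r - 7 = 0, Roots: r = (3 ± √37)/2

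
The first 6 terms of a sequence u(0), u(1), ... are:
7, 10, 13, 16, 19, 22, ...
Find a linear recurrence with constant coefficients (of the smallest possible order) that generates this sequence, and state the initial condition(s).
Look for the lowest-order linear relation among consecutive terms.
Observation: consecutive differences are constant (= 3).
Check at n=2: 1·10 + 3 = 13. ✓

u(n) = u(n-1) + 3, u(0) = 7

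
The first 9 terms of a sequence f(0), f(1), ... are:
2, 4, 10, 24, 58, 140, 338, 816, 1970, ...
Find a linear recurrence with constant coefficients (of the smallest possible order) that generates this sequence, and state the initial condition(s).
Look for the lowest-order linear relation among consecutive terms.
Observation: f(n) - 2·f(n-1) - (1)·f(n-2) = 0 holds for the shown terms, and no order-1 relation f(n) = α·f(n-1) + β fits.
Check at n=3: 2·10 + (1)·4 = 24. ✓

f(n) = 2f(n-1) + f(n-2), f(0) = 2, f(1) = 4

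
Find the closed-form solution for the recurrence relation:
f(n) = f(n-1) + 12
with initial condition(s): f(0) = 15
Recurrence: f(n) = f(n-1) + 12, initial: f(0) = 15.
Each step adds 12, so f(n) = f(0) + 12n = 12n + 15.

f(n) = 12n + 15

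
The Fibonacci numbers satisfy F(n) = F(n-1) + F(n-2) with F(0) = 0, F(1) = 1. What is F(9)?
Computing the sequence terms:
0, 1, 1, 2, 3, 5, 8, 13, 21, 34

34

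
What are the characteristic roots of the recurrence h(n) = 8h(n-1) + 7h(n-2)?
Substitute h(n) = rⁿ and divide through by rⁿ⁻²: r² - 8r - 7 = 0
Discriminant: 8² + 4·7 = 92, not a perfect square, so by the quadratic formula r = (8 ± √92)/2.
General solution: h(n) = A·r₁ⁿ + B·r₂ⁿ where r₁,r₂ = (8 ± √92)/2

Characteristic: r² - 8r - 7 = 0, Roots: r = (8 ± √92)/2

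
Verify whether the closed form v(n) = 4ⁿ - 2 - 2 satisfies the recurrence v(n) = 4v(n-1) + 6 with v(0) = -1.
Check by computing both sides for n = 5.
From the recurrence with v(0) = -1:
  v(0) = -1, v(1) = 2, v(2) = 14, v(3) = 62, v(4) = 254, v(5) = 1022
  so the recurrence gives v(5) = 1022.
From the proposed closed form v(n) = 4ⁿ - 2 - 2:
  v(5) = 1020.
The recurrence gives 1022 but the closed form gives 1020, so the closed form does not satisfy the recurrence.

No, the closed form is incorrect.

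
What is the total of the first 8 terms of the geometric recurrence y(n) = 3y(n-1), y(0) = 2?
Computing the sequence terms: 2, 6, 18, 54, 162, 486, 1458, 4374
Adding these values together:

6560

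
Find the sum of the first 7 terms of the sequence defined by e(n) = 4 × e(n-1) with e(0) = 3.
Computing the sequence terms: 3, 12, 48, 192, 768, 3072, 12288
Adding these values together:

16383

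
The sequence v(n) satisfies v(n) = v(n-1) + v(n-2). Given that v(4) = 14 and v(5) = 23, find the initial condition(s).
Work backwards using v(k) = v(k+2) - v(k+1):
v(3) = v(5) - v(4) = 23 - 14 = 9
v(2) = v(4) - v(3) = 14 - 9 = 5
v(1) = v(3) - v(2) = 9 - 5 = 4
v(0) = v(2) - v(1) = 5 - 4 = 1

v(0) = 1, v(1) = 4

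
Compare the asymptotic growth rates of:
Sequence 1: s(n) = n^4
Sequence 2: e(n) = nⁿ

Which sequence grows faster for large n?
Comparing growth rates:
Growth-rate hierarchy: log n ≺ any polynomial ≺ any exponential cⁿ (c>1) ≺ n! ≺ nⁿ.
super-exponential nⁿ dominates polynomial degree 4 asymptotically.

e(n) grows faster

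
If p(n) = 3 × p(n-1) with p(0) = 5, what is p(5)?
Computing step by step:
p(0) = 5
p(1) = 3 × 5 = 15
p(2) = 3 × 15 = 45
p(3) = 3 × 45 = 135
p(4) = 3 × 135 = 405
p(5) = 3 × 405 = 1215

1215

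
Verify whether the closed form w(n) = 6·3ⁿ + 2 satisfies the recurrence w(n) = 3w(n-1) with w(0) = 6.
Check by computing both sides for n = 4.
From the recurrence with w(0) = 6:
  w(0) = 6, w(1) = 18, w(2) = 54, w(3) = 162, w(4) = 486
  so the recurrence gives w(4) = 486.
From the proposed closed form w(n) = 6·3ⁿ + 2:
  w(4) = 488.
The recurrence gives 486 but the closed form gives 488, so the closed form does not satisfy the recurrence.

No, the closed form is incorrect.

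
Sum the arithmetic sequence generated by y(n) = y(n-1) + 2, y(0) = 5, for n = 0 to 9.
Computing the sequence terms: 5, 7, 9, 11, 13, 15, 17, 19, 21, 23
Adding these values together:

140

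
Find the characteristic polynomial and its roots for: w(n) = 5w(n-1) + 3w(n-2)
Substitute w(n) = rⁿ and divide through by rⁿ⁻²: r² - 5r - 3 = 0
Discriminant: 5² + 4·3 = 37, not a perfect square, so by the quadratic formula r = (5 ± √37)/2.
General solution: w(n) = A·r₁ⁿ + B·r₂ⁿ where r₁,r₂ = (5 ± √37)/2

Characteristic: r² - 5r - 3 = 0, Roots: r = (5 ± √37)/2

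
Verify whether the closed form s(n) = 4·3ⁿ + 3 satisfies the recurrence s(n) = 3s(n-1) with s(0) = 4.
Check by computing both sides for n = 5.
From the recurrence with s(0) = 4:
  s(0) = 4, s(1) = 12, s(2) = 36, s(3) = 108, s(4) = 324, s(5) = 972
  so the recurrence gives s(5) = 972.
From the proposed closed form s(n) = 4·3ⁿ + 3:
  s(5) = 975.
The recurrence gives 972 but the closed form gives 975, so the closed form does not satisfy the recurrence.

No, the closed form is incorrect.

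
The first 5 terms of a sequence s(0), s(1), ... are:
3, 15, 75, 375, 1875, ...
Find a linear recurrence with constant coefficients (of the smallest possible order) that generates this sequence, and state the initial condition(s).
Look for the lowest-order linear relation among consecutive terms.
Observation: each term is 5× the previous.
Check at n=2: 5·15 = 75. ✓

s(n) = 5 × s(n-1), s(0) = 3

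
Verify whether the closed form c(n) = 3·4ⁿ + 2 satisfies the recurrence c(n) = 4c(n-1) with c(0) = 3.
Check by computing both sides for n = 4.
From the recurrence with c(0) = 3:
  c(0) = 3, c(1) = 12, c(2) = 48, c(3) = 192, c(4) = 768
  so the recurrence gives c(4) = 768.
From the proposed closed form c(n) = 3·4ⁿ + 2:
  c(4) = 770.
The recurrence gives 768 but the closed form gives 770, so the closed form does not satisfy the recurrence.

No, the closed form is incorrect.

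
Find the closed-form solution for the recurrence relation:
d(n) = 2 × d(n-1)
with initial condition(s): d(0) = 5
Recurrence: d(n) = 2 × d(n-1), initial: d(0) = 5.
Each term is 2 times the previous, so this is geometric with ratio 2. After n steps: d(n) = d(0)·2ⁿ = 5·2ⁿ.

d(n) = 5·2ⁿ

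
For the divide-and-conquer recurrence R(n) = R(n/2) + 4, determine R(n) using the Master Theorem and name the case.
Master Theorem template: R(n) = a·R(n/b) + f(n).
Here: a=1, b=2, f(n)=4
Compute log_b(a) = log_2(1) = 0.
f(n) = 4 = Θ(1). Case 2: R(n) = Θ(log n).

Case 2: R(n) = Θ(log n)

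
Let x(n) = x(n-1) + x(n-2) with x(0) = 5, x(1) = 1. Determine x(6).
Computing the sequence terms:
5, 1, 6, 7, 13, 20, 33

33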